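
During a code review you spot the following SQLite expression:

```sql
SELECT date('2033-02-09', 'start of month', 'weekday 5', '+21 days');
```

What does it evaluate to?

`start of month` rewinds 2033-02-09 to 2033-02-01.
`weekday 5` advances to the next Friday; 2033-02-01 is a Tuesday, so it moves forward to 2033-02-04.
Advancing 21 more days within February lands on 2033-02-25.

2033-02-25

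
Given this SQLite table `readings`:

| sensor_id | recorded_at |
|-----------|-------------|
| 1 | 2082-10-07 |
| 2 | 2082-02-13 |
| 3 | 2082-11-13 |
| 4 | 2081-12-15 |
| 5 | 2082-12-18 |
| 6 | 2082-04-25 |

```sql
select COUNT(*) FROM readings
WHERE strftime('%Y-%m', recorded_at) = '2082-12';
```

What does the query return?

1

Rows with year-month 2082-12: 2082-12-18 → 1.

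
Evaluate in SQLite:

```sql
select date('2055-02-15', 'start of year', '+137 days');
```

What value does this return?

2055-05-18

`start of year` rewinds 2055-02-15 to 2055-01-01.
Applying '+137 days' to 2055-01-01: counting 137 days forward gives 2055-05-18.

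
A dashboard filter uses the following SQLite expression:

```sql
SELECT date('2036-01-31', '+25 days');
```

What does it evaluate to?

January 2036 has 31 days; 0 remain after the 31st, so 1 days reach 2036-02-01.
Advancing 24 more days within February lands on 2036-02-25.

2036-02-25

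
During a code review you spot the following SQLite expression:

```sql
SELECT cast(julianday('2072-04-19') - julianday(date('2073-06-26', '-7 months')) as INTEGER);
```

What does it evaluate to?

-221

Adding -7 months to 2073-06-26 gives 2072-11-26.
11 days remain in April 2072 after the 19th (30 − 19).
Full months from May 2072 through October 2072 contribute their day counts.
Then 26 days into November 2072.
Total: 11 + 31 + 30 + 31 + 31 + 30 + 31 + 26 = 221.
The subtraction is earlier − later, so the result is −221 → -221.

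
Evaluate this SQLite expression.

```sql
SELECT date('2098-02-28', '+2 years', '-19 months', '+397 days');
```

Adding +2 years to 2098-02-28 gives 2100-02-28.
Adding -19 months to 2100-02-28 gives 2098-07-28.
Applying '+397 days' to 2098-07-28: counting 397 days forward gives 2099-08-29.

2099-08-29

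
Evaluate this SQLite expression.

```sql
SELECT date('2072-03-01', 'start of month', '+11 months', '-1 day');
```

`start of month` rewinds 2072-03-01 to 2072-03-01.
Adding +11 months to 2072-03-01 gives 2073-02-01.
Going back 1 day from 2073-02-01 reaches 2073-01-31 (last day of January, 31 days).

2073-01-31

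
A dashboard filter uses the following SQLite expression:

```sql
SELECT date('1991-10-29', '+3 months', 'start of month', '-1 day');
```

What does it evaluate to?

1991-12-31

Adding +3 months to 1991-10-29 gives 1992-01-29.
`start of month` rewinds 1992-01-29 to 1992-01-01.
Going back 1 day from 1992-01-01 reaches 1991-12-31 (last day of December, 31 days).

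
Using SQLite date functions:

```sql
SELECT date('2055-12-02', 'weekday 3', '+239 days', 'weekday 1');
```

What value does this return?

2056-08-07

`weekday 3` advances to the next Wednesday; 2055-12-02 is a Thursday, so it moves forward to 2055-12-08.
Applying '+239 days' to 2055-12-08: counting 239 days forward gives 2056-08-03.
`weekday 1` advances to the next Monday; 2056-08-03 is a Thursday, so it moves forward to 2056-08-07.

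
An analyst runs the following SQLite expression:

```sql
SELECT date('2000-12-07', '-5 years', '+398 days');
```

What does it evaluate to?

1997-01-08

Adding -5 years to 2000-12-07 gives 1995-12-07.
Applying '+398 days' to 1995-12-07: counting 398 days forward gives 1997-01-08.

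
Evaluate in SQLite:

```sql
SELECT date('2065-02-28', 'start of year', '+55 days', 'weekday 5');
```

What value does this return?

`start of year` rewinds 2065-02-28 to 2065-01-01.
Applying '+55 days' to 2065-01-01: counting 55 days forward gives 2065-02-25.
`weekday 5` advances to the next Friday; 2065-02-25 is a Wednesday, so it moves forward to 2065-02-27.

2065-02-27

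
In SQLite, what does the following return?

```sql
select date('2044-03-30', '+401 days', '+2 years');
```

2047-05-05

Applying '+401 days' to 2044-03-30: counting 401 days forward gives 2045-05-05.
Adding +2 years to 2045-05-05 gives 2047-05-05.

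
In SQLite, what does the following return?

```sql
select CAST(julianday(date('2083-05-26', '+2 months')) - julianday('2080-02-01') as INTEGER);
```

Adding +2 months to 2083-05-26 gives 2083-07-26.
28 days remain in February 2080 after the 1st (29 − 1).
Full months from March 2080 through June 2083 contribute their day counts.
Then 26 days into July 2083.
Total: 28 + 31 + 30 + 31 + 30 + 31 + 31 + 30 + 31 + 30 + 31 + 31 + 28 + 31 + 30 + 31 + 30 + 31 + 31 + 30 + 31 + 30 + 31 + 31 + 28 + 31 + 30 + 31 + 30 + 31 + 31 + 30 + 31 + 30 + 31 + 31 + 28 + 31 + 30 + 31 + 30 + 26 = 1271.

1271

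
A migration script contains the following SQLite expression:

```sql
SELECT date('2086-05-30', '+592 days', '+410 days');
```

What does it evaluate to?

2089-02-25

Applying '+592 days' to 2086-05-30: counting 592 days forward gives 2088-01-12.
Applying '+410 days' to 2088-01-12: counting 410 days forward gives 2089-02-25.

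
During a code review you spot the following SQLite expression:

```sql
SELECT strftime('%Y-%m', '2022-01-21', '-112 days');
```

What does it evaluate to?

First apply '-112 days': 2022-01-21 → 2021-10-01.
`%Y-%m` extracts the year-month: 2021-10.

2021-10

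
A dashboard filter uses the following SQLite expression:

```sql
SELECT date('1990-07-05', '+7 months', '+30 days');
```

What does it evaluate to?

1991-03-07

Adding +7 months to 1990-07-05 gives 1991-02-05.
February 1991 has 28 days; 23 remain after the 5th, so 24 days reach 1991-03-01.
Advancing 6 more days within March lands on 1991-03-07.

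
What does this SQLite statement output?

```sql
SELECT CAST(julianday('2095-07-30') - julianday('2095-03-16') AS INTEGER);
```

136

15 days remain in March 2095 after the 16th (31 − 16).
April 2095: 30 days.
May 2095: 31 days.
June 2095: 30 days.
Then 30 days into July 2095.
Total: 15 + 30 + 31 + 30 + 30 = 136.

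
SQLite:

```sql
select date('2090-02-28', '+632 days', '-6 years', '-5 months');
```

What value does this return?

Applying '+632 days' to 2090-02-28: counting 632 days forward gives 2091-11-22.
Adding -6 years to 2091-11-22 gives 2085-11-22.
Adding -5 months to 2085-11-22 gives 2085-06-22.

2085-06-22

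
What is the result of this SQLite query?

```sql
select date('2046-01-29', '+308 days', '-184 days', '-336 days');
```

2045-07-01

Applying '+308 days' to 2046-01-29: counting 308 days forward gives 2046-12-03.
Applying '-184 days' to 2046-12-03: counting 184 days back gives 2046-06-02.
Applying '-336 days' to 2046-06-02: counting 336 days back gives 2045-07-01.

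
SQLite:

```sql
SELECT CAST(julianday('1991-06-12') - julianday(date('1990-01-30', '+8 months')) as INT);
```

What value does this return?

255

Adding +8 months to 1990-01-30 gives 1990-09-30.
0 days remain in September 1990 after the 30th (30 − 30).
Full months from October 1990 through May 1991 contribute their day counts.
Then 12 days into June 1991.
Total: 0 + 31 + 30 + 31 + 31 + 28 + 31 + 30 + 31 + 12 = 255.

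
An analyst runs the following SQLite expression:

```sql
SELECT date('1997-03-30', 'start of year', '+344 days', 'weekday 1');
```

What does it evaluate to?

`start of year` rewinds 1997-03-30 to 1997-01-01.
Applying '+344 days' to 1997-01-01: counting 344 days forward gives 1997-12-11.
`weekday 1` advances to the next Monday; 1997-12-11 is a Thursday, so it moves forward to 1997-12-15.

1997-12-15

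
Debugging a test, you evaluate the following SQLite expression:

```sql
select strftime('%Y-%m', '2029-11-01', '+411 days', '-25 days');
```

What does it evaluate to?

2030-11

First apply '+411 days', '-25 days': 2029-11-01 → 2030-11-22.
`%Y-%m` extracts the year-month: 2030-11.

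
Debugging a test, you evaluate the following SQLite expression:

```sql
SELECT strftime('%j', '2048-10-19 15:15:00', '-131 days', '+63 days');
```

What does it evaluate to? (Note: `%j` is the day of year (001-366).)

225

First apply '-131 days', '+63 days': 2048-10-19 15:15:00 → 2048-08-12 15:15:00.
Day-of-year for 2048-08-12: days since 2048-01-01 inclusive = 225, zero-padded to 225.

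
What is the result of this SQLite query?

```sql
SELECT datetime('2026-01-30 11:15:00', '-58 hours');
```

-58 hours from 2026-01-30 11:15:00 is 2026-01-28 01:15:00 (crosses midnight).

2026-01-28 01:15:00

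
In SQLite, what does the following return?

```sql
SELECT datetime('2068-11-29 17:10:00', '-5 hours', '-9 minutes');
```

-5 hours from 2068-11-29 17:10:00 is 2068-11-29 12:10:00.
-9 minutes from 2068-11-29 12:10:00 is 2068-11-29 12:01:00.

2068-11-29 12:01:00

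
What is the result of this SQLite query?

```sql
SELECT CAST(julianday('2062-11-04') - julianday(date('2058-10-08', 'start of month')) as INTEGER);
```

`start of month` rewinds 2058-10-08 to 2058-10-01.
30 days remain in October 2058 after the 1st (31 − 1).
Full months from November 2058 through October 2062 contribute their day counts.
Then 4 days into November 2062.
Total: 30 + 30 + 31 + 31 + 28 + 31 + 30 + 31 + 30 + 31 + 31 + 30 + 31 + 30 + 31 + 31 + 29 + 31 + 30 + 31 + 30 + 31 + 31 + 30 + 31 + 30 + 31 + 31 + 28 + 31 + 30 + 31 + 30 + 31 + 31 + 30 + 31 + 30 + 31 + 31 + 28 + 31 + 30 + 31 + 30 + 31 + 31 + 30 + 31 + 4 = 1495.

1495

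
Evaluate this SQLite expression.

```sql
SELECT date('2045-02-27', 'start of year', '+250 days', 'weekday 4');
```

`start of year` rewinds 2045-02-27 to 2045-01-01.
Applying '+250 days' to 2045-01-01: counting 250 days forward gives 2045-09-08.
`weekday 4` advances to the next Thursday; 2045-09-08 is a Friday, so it moves forward to 2045-09-14.

2045-09-14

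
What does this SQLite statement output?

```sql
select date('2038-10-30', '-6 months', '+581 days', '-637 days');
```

2038-03-05

Adding -6 months to 2038-10-30 gives 2038-04-30.
Applying '+581 days' to 2038-04-30: counting 581 days forward gives 2039-12-02.
Applying '-637 days' to 2039-12-02: counting 637 days back gives 2038-03-05.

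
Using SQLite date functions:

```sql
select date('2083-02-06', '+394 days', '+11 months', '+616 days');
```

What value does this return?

Applying '+394 days' to 2083-02-06: counting 394 days forward gives 2084-03-06.
Adding +11 months to 2084-03-06 gives 2085-02-06.
Applying '+616 days' to 2085-02-06: counting 616 days forward gives 2086-10-15.

2086-10-15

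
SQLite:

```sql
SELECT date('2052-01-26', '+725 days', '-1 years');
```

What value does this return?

2053-01-20

Applying '+725 days' to 2052-01-26: counting 725 days forward gives 2054-01-20.
Adding -1 year to 2054-01-20 gives 2053-01-20.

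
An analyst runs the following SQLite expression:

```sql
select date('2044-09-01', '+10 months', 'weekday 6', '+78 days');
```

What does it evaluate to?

2045-09-17

Adding +10 months to 2044-09-01 gives 2045-07-01.
`weekday 6` advances to the next Saturday; 2045-07-01 is already a Saturday, so it stays at 2045-07-01.
Applying '+78 days' to 2045-07-01: counting 78 days forward gives 2045-09-17.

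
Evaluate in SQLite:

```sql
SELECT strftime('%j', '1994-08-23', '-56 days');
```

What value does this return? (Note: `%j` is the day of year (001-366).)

First apply '-56 days': 1994-08-23 → 1994-06-28.
Day-of-year for 1994-06-28: days since 1994-01-01 inclusive = 179, zero-padded to 179.

179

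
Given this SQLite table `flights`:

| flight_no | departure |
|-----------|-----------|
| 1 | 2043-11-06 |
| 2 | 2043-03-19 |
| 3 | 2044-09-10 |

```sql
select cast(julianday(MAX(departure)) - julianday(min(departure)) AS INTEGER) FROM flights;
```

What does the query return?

MIN = 2043-03-19, MAX = 2044-09-10.
12 days remain in March 2043 after the 19th (31 − 19).
Full months from April 2043 through August 2044 contribute their day counts.
Then 10 days into September 2044.
Total: 12 + 30 + 31 + 30 + 31 + 31 + 30 + 31 + 30 + 31 + 31 + 29 + 31 + 30 + 31 + 30 + 31 + 31 + 10 = 541.

541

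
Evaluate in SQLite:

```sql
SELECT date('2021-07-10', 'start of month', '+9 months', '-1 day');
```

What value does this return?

2022-03-31

`start of month` rewinds 2021-07-10 to 2021-07-01.
Adding +9 months to 2021-07-01 gives 2022-04-01.
Going back 1 day from 2022-04-01 reaches 2022-03-31 (last day of March, 31 days).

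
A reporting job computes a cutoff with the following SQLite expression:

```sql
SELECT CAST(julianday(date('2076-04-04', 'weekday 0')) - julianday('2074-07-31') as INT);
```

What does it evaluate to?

614

`weekday 0` advances to the next Sunday; 2076-04-04 is a Saturday, so it moves forward to 2076-04-05.
0 days remain in July 2074 after the 31st (31 − 31).
Full months from August 2074 through March 2076 contribute their day counts.
Then 5 days into April 2076.
Total: 0 + 31 + 30 + 31 + 30 + 31 + 31 + 28 + 31 + 30 + 31 + 30 + 31 + 31 + 30 + 31 + 30 + 31 + 31 + 29 + 31 + 5 = 614.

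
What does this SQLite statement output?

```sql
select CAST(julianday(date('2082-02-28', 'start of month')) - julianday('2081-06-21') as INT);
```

225

`start of month` rewinds 2082-02-28 to 2082-02-01.
9 days remain in June 2081 after the 21st (30 − 21).
Full months from July 2081 through January 2082 contribute their day counts.
Then 1 day into February 2082.
Total: 9 + 31 + 31 + 30 + 31 + 30 + 31 + 31 + 1 = 225.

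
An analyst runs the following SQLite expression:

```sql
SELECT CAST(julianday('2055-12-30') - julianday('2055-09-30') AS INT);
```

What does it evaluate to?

91

0 days remain in September 2055 after the 30th (30 − 30).
October 2055: 31 days.
November 2055: 30 days.
Then 30 days into December 2055.
Total: 0 + 31 + 30 + 30 = 91.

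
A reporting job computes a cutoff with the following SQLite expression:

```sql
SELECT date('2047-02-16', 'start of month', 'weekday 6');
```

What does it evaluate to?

`start of month` rewinds 2047-02-16 to 2047-02-01.
`weekday 6` advances to the next Saturday; 2047-02-01 is a Friday, so it moves forward to 2047-02-02.

2047-02-02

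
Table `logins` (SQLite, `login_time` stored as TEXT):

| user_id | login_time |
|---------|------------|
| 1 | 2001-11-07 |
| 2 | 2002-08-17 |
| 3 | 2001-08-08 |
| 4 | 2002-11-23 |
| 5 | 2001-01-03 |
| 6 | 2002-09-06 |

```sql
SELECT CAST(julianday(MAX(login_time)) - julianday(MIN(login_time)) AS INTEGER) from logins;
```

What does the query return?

689

MIN = 2001-01-03, MAX = 2002-11-23.
28 days remain in January 2001 after the 3rd (31 − 3).
Full months from February 2001 through October 2002 contribute their day counts.
Then 23 days into November 2002.
Total: 28 + 28 + 31 + 30 + 31 + 30 + 31 + 31 + 30 + 31 + 30 + 31 + 31 + 28 + 31 + 30 + 31 + 30 + 31 + 31 + 30 + 31 + 23 = 689.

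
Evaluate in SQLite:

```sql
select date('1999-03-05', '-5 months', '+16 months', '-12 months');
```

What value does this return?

Adding -5 months to 1999-03-05 gives 1998-10-05.
Adding +16 months to 1998-10-05 gives 2000-02-05.
Adding -12 months to 2000-02-05 gives 1999-02-05.

1999-02-05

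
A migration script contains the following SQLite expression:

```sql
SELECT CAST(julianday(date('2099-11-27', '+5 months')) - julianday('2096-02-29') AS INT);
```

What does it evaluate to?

1518

Adding +5 months to 2099-11-27 gives 2100-04-27.
0 days remain in February 2096 after the 29th (29 − 29).
Full months from March 2096 through March 2100 contribute their day counts.
Then 27 days into April 2100.
Total: 0 + 31 + 30 + 31 + 30 + 31 + 31 + 30 + 31 + 30 + 31 + 31 + 28 + 31 + 30 + 31 + 30 + 31 + 31 + 30 + 31 + 30 + 31 + 31 + 28 + 31 + 30 + 31 + 30 + 31 + 31 + 30 + 31 + 30 + 31 + 31 + 28 + 31 + 30 + 31 + 30 + 31 + 31 + 30 + 31 + 30 + 31 + 31 + 28 + 31 + 27 = 1518.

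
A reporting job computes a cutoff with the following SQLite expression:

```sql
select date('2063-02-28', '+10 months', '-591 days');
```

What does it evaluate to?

Adding +10 months to 2063-02-28 gives 2063-12-28.
Applying '-591 days' to 2063-12-28: counting 591 days back gives 2062-05-16.

2062-05-16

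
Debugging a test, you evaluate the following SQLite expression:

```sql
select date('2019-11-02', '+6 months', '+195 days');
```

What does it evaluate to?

Adding +6 months to 2019-11-02 gives 2020-05-02.
Applying '+195 days' to 2020-05-02: counting 195 days forward gives 2020-11-13.

2020-11-13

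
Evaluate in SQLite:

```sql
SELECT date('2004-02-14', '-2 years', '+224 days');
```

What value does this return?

2002-09-26

Adding -2 years to 2004-02-14 gives 2002-02-14.
Applying '+224 days' to 2002-02-14: counting 224 days forward gives 2002-09-26.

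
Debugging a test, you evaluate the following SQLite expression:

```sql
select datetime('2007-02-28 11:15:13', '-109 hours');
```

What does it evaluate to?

2007-02-23 22:15:13

-109 hours from 2007-02-28 11:15:13 is 2007-02-23 22:15:13 (crosses midnight).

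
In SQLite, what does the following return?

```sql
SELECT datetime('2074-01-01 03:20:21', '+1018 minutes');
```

2074-01-01 20:18:21

1018 minutes = 16h 58m; +1018 minutes from 2074-01-01 03:20:21 is 2074-01-01 20:18:21.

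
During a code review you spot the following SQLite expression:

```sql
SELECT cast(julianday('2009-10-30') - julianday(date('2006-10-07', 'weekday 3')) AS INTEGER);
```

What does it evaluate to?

1115

`weekday 3` advances to the next Wednesday; 2006-10-07 is a Saturday, so it moves forward to 2006-10-11.
20 days remain in October 2006 after the 11th (31 − 11).
Full months from November 2006 through September 2009 contribute their day counts.
Then 30 days into October 2009.
Total: 20 + 30 + 31 + 31 + 28 + 31 + 30 + 31 + 30 + 31 + 31 + 30 + 31 + 30 + 31 + 31 + 29 + 31 + 30 + 31 + 30 + 31 + 31 + 30 + 31 + 30 + 31 + 31 + 28 + 31 + 30 + 31 + 30 + 31 + 31 + 30 + 30 = 1115.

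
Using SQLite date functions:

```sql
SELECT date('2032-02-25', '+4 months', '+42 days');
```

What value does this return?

2032-08-06

Adding +4 months to 2032-02-25 gives 2032-06-25.
Applying '+42 days' to 2032-06-25: counting 42 days forward gives 2032-08-06.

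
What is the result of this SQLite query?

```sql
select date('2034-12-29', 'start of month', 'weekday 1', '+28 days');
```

`start of month` rewinds 2034-12-29 to 2034-12-01.
`weekday 1` advances to the next Monday; 2034-12-01 is a Friday, so it moves forward to 2034-12-04.
December 2034 has 31 days; 27 remain after the 4th, so 28 days reach 2035-01-01.

2035-01-01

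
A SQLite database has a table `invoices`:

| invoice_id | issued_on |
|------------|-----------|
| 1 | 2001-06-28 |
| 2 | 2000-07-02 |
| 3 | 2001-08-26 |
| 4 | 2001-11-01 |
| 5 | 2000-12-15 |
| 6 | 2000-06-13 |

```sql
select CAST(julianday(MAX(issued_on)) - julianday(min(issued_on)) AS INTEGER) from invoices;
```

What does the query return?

506

MIN = 2000-06-13, MAX = 2001-11-01.
17 days remain in June 2000 after the 13th (30 − 13).
Full months from July 2000 through October 2001 contribute their day counts.
Then 1 day into November 2001.
Total: 17 + 31 + 31 + 30 + 31 + 30 + 31 + 31 + 28 + 31 + 30 + 31 + 30 + 31 + 31 + 30 + 31 + 1 = 506.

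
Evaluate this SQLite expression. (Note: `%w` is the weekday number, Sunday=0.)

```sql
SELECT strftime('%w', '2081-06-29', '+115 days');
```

First apply '+115 days': 2081-06-29 → 2081-10-22.
2081-10-22 is a Wednesday; with Sunday=0 that is 3.

3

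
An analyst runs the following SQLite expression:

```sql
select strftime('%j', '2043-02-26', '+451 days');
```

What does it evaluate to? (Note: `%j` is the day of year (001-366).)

143

First apply '+451 days': 2043-02-26 → 2044-05-22.
Day-of-year for 2044-05-22: days since 2044-01-01 inclusive = 143, zero-padded to 143.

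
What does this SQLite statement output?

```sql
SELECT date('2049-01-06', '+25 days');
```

2049-01-31

Advancing 25 more days within January lands on 2049-01-31.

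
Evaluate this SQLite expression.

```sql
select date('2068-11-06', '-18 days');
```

Going back 6 days from 2068-11-06 reaches 2068-10-31 (last day of October, 31 days).
Going back 12 days within October lands on 2068-10-19.

2068-10-19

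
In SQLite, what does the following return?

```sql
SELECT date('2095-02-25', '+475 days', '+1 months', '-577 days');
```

2094-12-15

Applying '+475 days' to 2095-02-25: counting 475 days forward gives 2096-06-14.
Adding +1 month to 2096-06-14 gives 2096-07-14.
Applying '-577 days' to 2096-07-14: counting 577 days back gives 2094-12-15.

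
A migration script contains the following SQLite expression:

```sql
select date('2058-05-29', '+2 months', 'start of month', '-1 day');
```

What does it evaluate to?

2058-06-30

Adding +2 months to 2058-05-29 gives 2058-07-29.
`start of month` rewinds 2058-07-29 to 2058-07-01.
Going back 1 day from 2058-07-01 reaches 2058-06-30 (last day of June, 30 days).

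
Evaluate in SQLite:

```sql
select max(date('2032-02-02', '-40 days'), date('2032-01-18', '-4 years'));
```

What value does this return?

date('2032-02-02', '-40 days') → 2031-12-24.
date('2032-01-18', '-4 years') → 2028-01-18.
Later of the two is 2031-12-24.

2031-12-24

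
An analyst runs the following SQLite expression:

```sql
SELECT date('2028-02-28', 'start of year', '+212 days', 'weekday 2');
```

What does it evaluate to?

2028-08-01

`start of year` rewinds 2028-02-28 to 2028-01-01.
Applying '+212 days' to 2028-01-01: counting 212 days forward gives 2028-07-31.
`weekday 2` advances to the next Tuesday; 2028-07-31 is a Monday, so it moves forward to 2028-08-01.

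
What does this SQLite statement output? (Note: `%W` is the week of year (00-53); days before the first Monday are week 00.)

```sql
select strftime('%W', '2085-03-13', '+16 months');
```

27

First apply '+16 months': 2085-03-13 → 2086-07-13.
2086-07-13 is a Saturday. SQLite's %W counts Mondays since the year started; the result is 27.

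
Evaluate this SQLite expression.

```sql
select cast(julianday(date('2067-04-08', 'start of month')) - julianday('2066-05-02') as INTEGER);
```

334

`start of month` rewinds 2067-04-08 to 2067-04-01.
29 days remain in May 2066 after the 2nd (31 − 2).
Full months from June 2066 through March 2067 contribute their day counts.
Then 1 day into April 2067.
Total: 29 + 30 + 31 + 31 + 30 + 31 + 30 + 31 + 31 + 28 + 31 + 1 = 334.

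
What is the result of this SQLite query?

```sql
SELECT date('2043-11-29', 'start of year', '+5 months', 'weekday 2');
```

2043-06-02

`start of year` rewinds 2043-11-29 to 2043-01-01.
Adding +5 months to 2043-01-01 gives 2043-06-01.
`weekday 2` advances to the next Tuesday; 2043-06-01 is a Monday, so it moves forward to 2043-06-02.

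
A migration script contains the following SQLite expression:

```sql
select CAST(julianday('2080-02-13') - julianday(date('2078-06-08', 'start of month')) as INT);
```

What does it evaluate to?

622

`start of month` rewinds 2078-06-08 to 2078-06-01.
29 days remain in June 2078 after the 1st (30 − 1).
Full months from July 2078 through January 2080 contribute their day counts.
Then 13 days into February 2080.
Total: 29 + 31 + 31 + 30 + 31 + 30 + 31 + 31 + 28 + 31 + 30 + 31 + 30 + 31 + 31 + 30 + 31 + 30 + 31 + 31 + 13 = 622.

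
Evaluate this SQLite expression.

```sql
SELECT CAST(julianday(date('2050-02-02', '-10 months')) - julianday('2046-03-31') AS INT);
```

Adding -10 months to 2050-02-02 gives 2049-04-02.
0 days remain in March 2046 after the 31st (31 − 31).
Full months from April 2046 through March 2049 contribute their day counts.
Then 2 days into April 2049.
Total: 0 + 30 + 31 + 30 + 31 + 31 + 30 + 31 + 30 + 31 + 31 + 28 + 31 + 30 + 31 + 30 + 31 + 31 + 30 + 31 + 30 + 31 + 31 + 29 + 31 + 30 + 31 + 30 + 31 + 31 + 30 + 31 + 30 + 31 + 31 + 28 + 31 + 2 = 1098.

1098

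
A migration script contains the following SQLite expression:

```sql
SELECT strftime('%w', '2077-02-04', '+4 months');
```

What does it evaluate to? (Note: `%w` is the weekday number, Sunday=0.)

5

First apply '+4 months': 2077-02-04 → 2077-06-04.
2077-06-04 is a Friday; with Sunday=0 that is 5.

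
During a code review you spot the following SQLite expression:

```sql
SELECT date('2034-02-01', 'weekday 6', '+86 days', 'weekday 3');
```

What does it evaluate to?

2034-05-03

`weekday 6` advances to the next Saturday; 2034-02-01 is a Wednesday, so it moves forward to 2034-02-04.
Applying '+86 days' to 2034-02-04: counting 86 days forward gives 2034-05-01.
`weekday 3` advances to the next Wednesday; 2034-05-01 is a Monday, so it moves forward to 2034-05-03.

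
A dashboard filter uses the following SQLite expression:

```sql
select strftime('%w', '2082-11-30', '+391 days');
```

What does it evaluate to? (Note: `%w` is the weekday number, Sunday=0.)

First apply '+391 days': 2082-11-30 → 2083-12-26.
2083-12-26 is a Sunday; with Sunday=0 that is 0.

0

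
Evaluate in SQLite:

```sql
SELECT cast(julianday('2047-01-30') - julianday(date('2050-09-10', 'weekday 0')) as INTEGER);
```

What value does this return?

`weekday 0` advances to the next Sunday; 2050-09-10 is a Saturday, so it moves forward to 2050-09-11.
1 day remains in January 2047 after the 30th (31 − 30).
Full months from February 2047 through August 2050 contribute their day counts.
Then 11 days into September 2050.
Total: 1 + 28 + 31 + 30 + 31 + 30 + 31 + 31 + 30 + 31 + 30 + 31 + 31 + 29 + 31 + 30 + 31 + 30 + 31 + 31 + 30 + 31 + 30 + 31 + 31 + 28 + 31 + 30 + 31 + 30 + 31 + 31 + 30 + 31 + 30 + 31 + 31 + 28 + 31 + 30 + 31 + 30 + 31 + 31 + 11 = 1320.
The subtraction is earlier − later, so the result is −1320 → -1320.

-1320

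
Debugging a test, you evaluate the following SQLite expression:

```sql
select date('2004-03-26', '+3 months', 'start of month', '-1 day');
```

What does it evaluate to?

Adding +3 months to 2004-03-26 gives 2004-06-26.
`start of month` rewinds 2004-06-26 to 2004-06-01.
Going back 1 day from 2004-06-01 reaches 2004-05-31 (last day of May, 31 days).

2004-05-31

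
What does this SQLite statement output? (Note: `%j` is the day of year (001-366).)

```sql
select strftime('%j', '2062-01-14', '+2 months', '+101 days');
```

174

First apply '+2 months', '+101 days': 2062-01-14 → 2062-06-23.
Day-of-year for 2062-06-23: days since 2062-01-01 inclusive = 174, zero-padded to 174.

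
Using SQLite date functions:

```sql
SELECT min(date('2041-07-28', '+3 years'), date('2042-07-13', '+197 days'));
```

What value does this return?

2043-01-26

date('2041-07-28', '+3 years') → 2044-07-28.
date('2042-07-13', '+197 days') → 2043-01-26.
Earlier of the two is 2043-01-26.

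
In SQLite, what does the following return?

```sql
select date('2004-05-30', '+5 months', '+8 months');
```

Adding +5 months to 2004-05-30 gives 2004-10-30.
Adding +8 months to 2004-10-30 gives 2005-06-30.

2005-06-30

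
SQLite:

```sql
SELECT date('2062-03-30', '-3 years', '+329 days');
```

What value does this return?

Adding -3 years to 2062-03-30 gives 2059-03-30.
Applying '+329 days' to 2059-03-30: counting 329 days forward gives 2060-02-22.

2060-02-22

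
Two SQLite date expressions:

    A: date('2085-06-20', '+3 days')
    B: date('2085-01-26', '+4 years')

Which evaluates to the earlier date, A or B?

A

A = 2085-06-23.
B = 2089-01-26.
A is earlier.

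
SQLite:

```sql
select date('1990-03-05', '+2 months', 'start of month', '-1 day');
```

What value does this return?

1990-04-30

Adding +2 months to 1990-03-05 gives 1990-05-05.
`start of month` rewinds 1990-05-05 to 1990-05-01.
Going back 1 day from 1990-05-01 reaches 1990-04-30 (last day of April, 30 days).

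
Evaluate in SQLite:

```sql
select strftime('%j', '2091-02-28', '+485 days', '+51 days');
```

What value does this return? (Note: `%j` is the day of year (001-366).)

First apply '+485 days', '+51 days': 2091-02-28 → 2092-08-17.
Day-of-year for 2092-08-17: days since 2092-01-01 inclusive = 230, zero-padded to 230.

230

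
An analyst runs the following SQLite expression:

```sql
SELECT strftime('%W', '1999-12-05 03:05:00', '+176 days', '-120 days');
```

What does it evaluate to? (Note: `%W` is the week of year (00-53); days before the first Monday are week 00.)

First apply '+176 days', '-120 days': 1999-12-05 03:05:00 → 2000-01-30 03:05:00.
2000-01-30 is a Sunday. SQLite's %W counts Mondays since the year started; the result is 04.

04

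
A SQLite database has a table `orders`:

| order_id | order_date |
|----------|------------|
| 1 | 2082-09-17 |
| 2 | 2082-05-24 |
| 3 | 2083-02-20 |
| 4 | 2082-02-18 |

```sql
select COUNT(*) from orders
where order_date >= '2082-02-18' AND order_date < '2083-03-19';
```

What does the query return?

4

Rows in [2082-02-18, 2083-03-19): 2082-09-17, 2082-05-24, 2083-02-20, 2082-02-18 → 4 rows.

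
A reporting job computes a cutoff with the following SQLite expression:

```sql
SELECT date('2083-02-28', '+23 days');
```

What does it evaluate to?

February 2083 has 28 days; 0 remain after the 28th, so 1 days reach 2083-03-01.
Advancing 22 more days within March lands on 2083-03-23.

2083-03-23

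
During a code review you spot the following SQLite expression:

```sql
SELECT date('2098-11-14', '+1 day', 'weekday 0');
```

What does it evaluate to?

Advancing 1 more day within November lands on 2098-11-15.
`weekday 0` advances to the next Sunday; 2098-11-15 is a Saturday, so it moves forward to 2098-11-16.

2098-11-16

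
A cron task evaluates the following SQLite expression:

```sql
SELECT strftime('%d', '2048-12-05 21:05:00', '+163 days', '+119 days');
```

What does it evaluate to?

13

First apply '+163 days', '+119 days': 2048-12-05 21:05:00 → 2049-09-13 21:05:00.
`%d` extracts the 2-digit day of month: 13.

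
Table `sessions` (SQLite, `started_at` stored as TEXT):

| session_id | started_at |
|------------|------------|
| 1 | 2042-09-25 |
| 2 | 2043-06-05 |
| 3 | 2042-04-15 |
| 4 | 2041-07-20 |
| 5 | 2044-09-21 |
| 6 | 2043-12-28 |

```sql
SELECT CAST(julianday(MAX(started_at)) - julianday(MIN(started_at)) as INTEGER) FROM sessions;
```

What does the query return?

MIN = 2041-07-20, MAX = 2044-09-21.
11 days remain in July 2041 after the 20th (31 − 20).
Full months from August 2041 through August 2044 contribute their day counts.
Then 21 days into September 2044.
Total: 11 + 31 + 30 + 31 + 30 + 31 + 31 + 28 + 31 + 30 + 31 + 30 + 31 + 31 + 30 + 31 + 30 + 31 + 31 + 28 + 31 + 30 + 31 + 30 + 31 + 31 + 30 + 31 + 30 + 31 + 31 + 29 + 31 + 30 + 31 + 30 + 31 + 31 + 21 = 1159.

1159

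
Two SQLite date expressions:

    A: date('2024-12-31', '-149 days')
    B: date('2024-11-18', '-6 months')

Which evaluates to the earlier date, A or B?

A = 2024-08-04.
B = 2024-05-18.
B is earlier.

B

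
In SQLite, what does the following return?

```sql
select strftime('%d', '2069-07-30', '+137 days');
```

First apply '+137 days': 2069-07-30 → 2069-12-14.
`%d` extracts the 2-digit day of month: 14.

14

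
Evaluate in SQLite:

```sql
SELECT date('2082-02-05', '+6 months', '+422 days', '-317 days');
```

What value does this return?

2082-11-18

Adding +6 months to 2082-02-05 gives 2082-08-05.
Applying '+422 days' to 2082-08-05: counting 422 days forward gives 2083-10-01.
Applying '-317 days' to 2083-10-01: counting 317 days back gives 2082-11-18.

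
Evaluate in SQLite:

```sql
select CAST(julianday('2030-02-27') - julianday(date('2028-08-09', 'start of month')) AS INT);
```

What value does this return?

`start of month` rewinds 2028-08-09 to 2028-08-01.
30 days remain in August 2028 after the 1st (31 − 1).
Full months from September 2028 through January 2030 contribute their day counts.
Then 27 days into February 2030.
Total: 30 + 30 + 31 + 30 + 31 + 31 + 28 + 31 + 30 + 31 + 30 + 31 + 31 + 30 + 31 + 30 + 31 + 31 + 27 = 575.

575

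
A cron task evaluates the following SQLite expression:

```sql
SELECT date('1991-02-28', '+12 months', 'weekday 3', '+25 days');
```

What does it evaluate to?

1992-03-29

Adding +12 months to 1991-02-28 gives 1992-02-28.
`weekday 3` advances to the next Wednesday; 1992-02-28 is a Friday, so it moves forward to 1992-03-04.
Advancing 25 more days within March lands on 1992-03-29.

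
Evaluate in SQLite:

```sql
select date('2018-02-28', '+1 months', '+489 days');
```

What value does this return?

2019-07-30

Adding +1 month to 2018-02-28 gives 2018-03-28.
Applying '+489 days' to 2018-03-28: counting 489 days forward gives 2019-07-30.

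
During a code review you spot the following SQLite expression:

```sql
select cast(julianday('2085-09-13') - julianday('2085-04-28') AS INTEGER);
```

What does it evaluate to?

2 days remain in April 2085 after the 28th (30 − 28).
May 2085: 31 days.
June 2085: 30 days.
July 2085: 31 days.
August 2085: 31 days.
Then 13 days into September 2085.
Total: 2 + 31 + 30 + 31 + 31 + 13 = 138.

138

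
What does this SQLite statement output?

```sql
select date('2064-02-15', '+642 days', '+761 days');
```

2067-12-19

Applying '+642 days' to 2064-02-15: counting 642 days forward gives 2065-11-18.
Applying '+761 days' to 2065-11-18: counting 761 days forward gives 2067-12-19.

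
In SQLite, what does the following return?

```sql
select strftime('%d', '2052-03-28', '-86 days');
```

02

First apply '-86 days': 2052-03-28 → 2052-01-02.
`%d` extracts the 2-digit day of month: 02.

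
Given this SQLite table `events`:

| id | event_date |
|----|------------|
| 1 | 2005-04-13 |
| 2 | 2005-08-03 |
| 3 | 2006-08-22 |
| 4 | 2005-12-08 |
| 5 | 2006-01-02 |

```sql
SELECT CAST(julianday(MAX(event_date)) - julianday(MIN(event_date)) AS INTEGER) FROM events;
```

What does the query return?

496

MIN = 2005-04-13, MAX = 2006-08-22.
17 days remain in April 2005 after the 13th (30 − 13).
Full months from May 2005 through July 2006 contribute their day counts.
Then 22 days into August 2006.
Total: 17 + 31 + 30 + 31 + 31 + 30 + 31 + 30 + 31 + 31 + 28 + 31 + 30 + 31 + 30 + 31 + 22 = 496.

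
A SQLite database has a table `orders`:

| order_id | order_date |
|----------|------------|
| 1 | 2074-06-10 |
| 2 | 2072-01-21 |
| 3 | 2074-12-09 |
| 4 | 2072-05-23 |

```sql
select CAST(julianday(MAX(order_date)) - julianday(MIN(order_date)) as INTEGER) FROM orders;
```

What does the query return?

1053

MIN = 2072-01-21, MAX = 2074-12-09.
10 days remain in January 2072 after the 21st (31 − 21).
Full months from February 2072 through November 2074 contribute their day counts.
Then 9 days into December 2074.
Total: 10 + 29 + 31 + 30 + 31 + 30 + 31 + 31 + 30 + 31 + 30 + 31 + 31 + 28 + 31 + 30 + 31 + 30 + 31 + 31 + 30 + 31 + 30 + 31 + 31 + 28 + 31 + 30 + 31 + 30 + 31 + 31 + 30 + 31 + 30 + 9 = 1053.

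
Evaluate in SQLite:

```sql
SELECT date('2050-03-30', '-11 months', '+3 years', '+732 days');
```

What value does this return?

Adding -11 months to 2050-03-30 gives 2049-04-30.
Adding +3 years to 2049-04-30 gives 2052-04-30.
Applying '+732 days' to 2052-04-30: counting 732 days forward gives 2054-05-02.

2054-05-02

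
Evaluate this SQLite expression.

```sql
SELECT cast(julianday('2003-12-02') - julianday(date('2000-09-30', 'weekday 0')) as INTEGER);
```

`weekday 0` advances to the next Sunday; 2000-09-30 is a Saturday, so it moves forward to 2000-10-01.
30 days remain in October 2000 after the 1st (31 − 1).
Full months from November 2000 through November 2003 contribute their day counts.
Then 2 days into December 2003.
Total: 30 + 30 + 31 + 31 + 28 + 31 + 30 + 31 + 30 + 31 + 31 + 30 + 31 + 30 + 31 + 31 + 28 + 31 + 30 + 31 + 30 + 31 + 31 + 30 + 31 + 30 + 31 + 31 + 28 + 31 + 30 + 31 + 30 + 31 + 31 + 30 + 31 + 30 + 2 = 1157.

1157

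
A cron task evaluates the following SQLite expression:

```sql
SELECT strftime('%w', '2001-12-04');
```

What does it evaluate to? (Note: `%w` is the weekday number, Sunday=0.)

2001-12-04 is a Tuesday; with Sunday=0 that is 2.

2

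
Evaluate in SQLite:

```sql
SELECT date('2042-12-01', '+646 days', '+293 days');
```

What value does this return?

2045-06-27

Applying '+646 days' to 2042-12-01: counting 646 days forward gives 2044-09-07.
Applying '+293 days' to 2044-09-07: counting 293 days forward gives 2045-06-27.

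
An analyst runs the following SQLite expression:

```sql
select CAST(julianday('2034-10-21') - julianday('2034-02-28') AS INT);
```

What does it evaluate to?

235

0 days remain in February 2034 after the 28th (28 − 28).
Full months from March 2034 through September 2034 contribute their day counts.
Then 21 days into October 2034.
Total: 0 + 31 + 30 + 31 + 30 + 31 + 31 + 30 + 21 = 235.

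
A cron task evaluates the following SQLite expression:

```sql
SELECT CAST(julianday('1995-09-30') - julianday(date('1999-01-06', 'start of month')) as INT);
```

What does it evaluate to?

-1189

`start of month` rewinds 1999-01-06 to 1999-01-01.
0 days remain in September 1995 after the 30th (30 − 30).
Full months from October 1995 through December 1998 contribute their day counts.
Then 1 day into January 1999.
Total: 0 + 31 + 30 + 31 + 31 + 29 + 31 + 30 + 31 + 30 + 31 + 31 + 30 + 31 + 30 + 31 + 31 + 28 + 31 + 30 + 31 + 30 + 31 + 31 + 30 + 31 + 30 + 31 + 31 + 28 + 31 + 30 + 31 + 30 + 31 + 31 + 30 + 31 + 30 + 31 + 1 = 1189.
The subtraction is earlier − later, so the result is −1189 → -1189.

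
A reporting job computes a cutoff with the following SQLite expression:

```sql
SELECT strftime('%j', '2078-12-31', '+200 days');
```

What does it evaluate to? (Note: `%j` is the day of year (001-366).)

First apply '+200 days': 2078-12-31 → 2079-07-19.
Day-of-year for 2079-07-19: days since 2079-01-01 inclusive = 200, zero-padded to 200.

200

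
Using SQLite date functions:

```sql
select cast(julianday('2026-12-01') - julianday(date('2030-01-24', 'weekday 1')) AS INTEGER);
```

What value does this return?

-1154

`weekday 1` advances to the next Monday; 2030-01-24 is a Thursday, so it moves forward to 2030-01-28.
30 days remain in December 2026 after the 1st (31 − 1).
Full months from January 2027 through December 2029 contribute their day counts.
Then 28 days into January 2030.
Total: 30 + 31 + 28 + 31 + 30 + 31 + 30 + 31 + 31 + 30 + 31 + 30 + 31 + 31 + 29 + 31 + 30 + 31 + 30 + 31 + 31 + 30 + 31 + 30 + 31 + 31 + 28 + 31 + 30 + 31 + 30 + 31 + 31 + 30 + 31 + 30 + 31 + 28 = 1154.
The subtraction is earlier − later, so the result is −1154 → -1154.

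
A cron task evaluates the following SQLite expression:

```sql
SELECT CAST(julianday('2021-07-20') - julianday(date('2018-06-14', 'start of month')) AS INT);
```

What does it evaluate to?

`start of month` rewinds 2018-06-14 to 2018-06-01.
29 days remain in June 2018 after the 1st (30 − 1).
Full months from July 2018 through June 2021 contribute their day counts.
Then 20 days into July 2021.
Total: 29 + 31 + 31 + 30 + 31 + 30 + 31 + 31 + 28 + 31 + 30 + 31 + 30 + 31 + 31 + 30 + 31 + 30 + 31 + 31 + 29 + 31 + 30 + 31 + 30 + 31 + 31 + 30 + 31 + 30 + 31 + 31 + 28 + 31 + 30 + 31 + 30 + 20 = 1145.

1145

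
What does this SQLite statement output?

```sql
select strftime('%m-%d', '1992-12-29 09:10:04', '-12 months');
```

First apply '-12 months': 1992-12-29 09:10:04 → 1991-12-29 09:10:04.
`%m-%d` extracts the month-day: 12-29.

12-29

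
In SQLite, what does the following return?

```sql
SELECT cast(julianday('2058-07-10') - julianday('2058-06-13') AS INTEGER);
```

17 days remain in June 2058 after the 13th (30 − 13).
Then 10 days into July 2058.
Total: 17 + 10 = 27.

27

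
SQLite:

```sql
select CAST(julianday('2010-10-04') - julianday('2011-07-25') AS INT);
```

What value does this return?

-294

27 days remain in October 2010 after the 4th (31 − 4).
Full months from November 2010 through June 2011 contribute their day counts.
Then 25 days into July 2011.
Total: 27 + 30 + 31 + 31 + 28 + 31 + 30 + 31 + 30 + 25 = 294.
The subtraction is earlier − later, so the result is −294 → -294.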